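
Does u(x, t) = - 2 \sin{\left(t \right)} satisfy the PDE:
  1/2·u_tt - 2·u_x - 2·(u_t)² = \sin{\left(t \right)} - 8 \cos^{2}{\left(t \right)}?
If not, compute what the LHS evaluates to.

Evaluate each term of the left-hand side for u = - 2 \sin{\left(t \right)}.
Derivatives:
  u_tt = 2 \sin{\left(t \right)}
  u_x = 0
  u_t = - 2 \cos{\left(t \right)}
Terms:
  1/2·u_tt = \sin{\left(t \right)}
  -2·u_x = 0
  -2·(u_t)² = - 8 \cos^{2}{\left(t \right)}
Sum: LHS = \sin{\left(t \right)} - 8 \cos^{2}{\left(t \right)}
This is exactly the given right-hand side, so u is a solution.

Answer: Yes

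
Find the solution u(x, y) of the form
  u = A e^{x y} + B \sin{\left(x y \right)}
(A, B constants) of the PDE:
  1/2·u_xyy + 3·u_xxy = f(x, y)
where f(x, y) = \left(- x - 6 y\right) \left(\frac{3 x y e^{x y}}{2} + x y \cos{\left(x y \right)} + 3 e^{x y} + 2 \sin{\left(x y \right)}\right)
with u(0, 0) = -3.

Substitute the ansatz u = A e^{x y} + B \sin{\left(x y \right)} into the left-hand side.
Derivatives of the ansatz:
  u_xyy = A x^{2} y e^{x y} + 2 A x e^{x y} - B x^{2} y \cos{\left(x y \right)} - 2 B x \sin{\left(x y \right)}
  u_xxy = A x y^{2} e^{x y} + 2 A y e^{x y} - B x y^{2} \cos{\left(x y \right)} - 2 B y \sin{\left(x y \right)}
Term by term:
  1/2·u_xyy = \frac{A x^{2} y e^{x y}}{2} + A x e^{x y} - \frac{B x^{2} y \cos{\left(x y \right)}}{2} - B x \sin{\left(x y \right)}
  3·u_xxy = 3 A x y^{2} e^{x y} + 6 A y e^{x y} - 3 B x y^{2} \cos{\left(x y \right)} - 6 B y \sin{\left(x y \right)}
So the left-hand side equals
  \frac{A x^{2} y e^{x y}}{2} + 3 A x y^{2} e^{x y} + A x e^{x y} + 6 A y e^{x y} - \frac{B x^{2} y \cos{\left(x y \right)}}{2} - 3 B x y^{2} \cos{\left(x y \right)} - B x \sin{\left(x y \right)} - 6 B y \sin{\left(x y \right)}
This must equal f(x, y) identically; expanded, f = - \frac{3 x^{2} y e^{x y}}{2} - x^{2} y \cos{\left(x y \right)} - 9 x y^{2} e^{x y} - 6 x y^{2} \cos{\left(x y \right)} - 3 x e^{x y} - 2 x \sin{\left(x y \right)} - 18 y e^{x y} - 12 y \sin{\left(x y \right)}.
Matching coefficients of the independent functions:
  [x e^{x y}]:  A = -3
  [x \sin{\left(x y \right)}]:  - B = -2
  [y e^{x y}]:  6 A = -18
  [y \sin{\left(x y \right)}]:  - 6 B = -12
  [x y^{2} e^{x y}]:  3 A = -9
  [x y^{2} \cos{\left(x y \right)}]:  - 3 B = -6
  [x^{2} y e^{x y}]:  \frac{A}{2} = - \frac{3}{2}
  [x^{2} y \cos{\left(x y \right)}]:  - \frac{B}{2} = -1
Solving: A = -3, B = 2.
Check against the point condition:
  u(0, 0) = -3  ⟹  A = -3  ✓
Hence u(x, y) = - 3 e^{x y} + 2 \sin{\left(x y \right)}.

Answer: u(x, y) = - 3 e^{x y} + 2 \sin{\left(x y \right)}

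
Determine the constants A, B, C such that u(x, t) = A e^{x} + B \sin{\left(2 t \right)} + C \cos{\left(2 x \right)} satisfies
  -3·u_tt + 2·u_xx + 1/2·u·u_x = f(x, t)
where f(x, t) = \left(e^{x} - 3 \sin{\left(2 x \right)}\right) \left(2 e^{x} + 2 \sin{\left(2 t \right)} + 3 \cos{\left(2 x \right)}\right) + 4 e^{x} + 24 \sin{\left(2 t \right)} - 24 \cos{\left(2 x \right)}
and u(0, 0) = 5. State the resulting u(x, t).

Substitute the ansatz u = A e^{x} + B \sin{\left(2 t \right)} + C \cos{\left(2 x \right)} into the left-hand side.
Derivatives of the ansatz:
  u_tt = - 4 B \sin{\left(2 t \right)}
  u_xx = A e^{x} - 4 C \cos{\left(2 x \right)}
  u_x = A e^{x} - 2 C \sin{\left(2 x \right)}
Term by term:
  -3·u_tt = 12 B \sin{\left(2 t \right)}
  2·u_xx = 2 A e^{x} - 8 C \cos{\left(2 x \right)}
  1/2·u·u_x = \frac{A^{2} e^{2 x}}{2} + \frac{A B e^{x} \sin{\left(2 t \right)}}{2} - A C e^{x} \sin{\left(2 x \right)} + \frac{A C e^{x} \cos{\left(2 x \right)}}{2} - B C \sin{\left(2 t \right)} \sin{\left(2 x \right)} - C^{2} \sin{\left(2 x \right)} \cos{\left(2 x \right)}
So the left-hand side equals
  \frac{A^{2} e^{2 x}}{2} + \frac{A B e^{x} \sin{\left(2 t \right)}}{2} - A C e^{x} \sin{\left(2 x \right)} + \frac{A C e^{x} \cos{\left(2 x \right)}}{2} + 2 A e^{x} - B C \sin{\left(2 t \right)} \sin{\left(2 x \right)} + 12 B \sin{\left(2 t \right)} - C^{2} \sin{\left(2 x \right)} \cos{\left(2 x \right)} - 8 C \cos{\left(2 x \right)}
This must equal f(x, t) identically; expanded, f = 2 e^{2 x} + 2 e^{x} \sin{\left(2 t \right)} - 6 e^{x} \sin{\left(2 x \right)} + 3 e^{x} \cos{\left(2 x \right)} + 4 e^{x} - 6 \sin{\left(2 t \right)} \sin{\left(2 x \right)} + 24 \sin{\left(2 t \right)} - 9 \sin{\left(2 x \right)} \cos{\left(2 x \right)} - 24 \cos{\left(2 x \right)}.
Matching coefficients of the independent functions:
  [e^{x} \sin{\left(2 t \right)}]:  \frac{A B}{2} = 2
  [e^{x} \sin{\left(2 x \right)}]:  - A C = -6
  [e^{x} \cos{\left(2 x \right)}]:  \frac{A C}{2} = 3
  [\sin{\left(2 t \right)} \sin{\left(2 x \right)}]:  - B C = -6
  [\sin{\left(2 x \right)} \cos{\left(2 x \right)}]:  - C^{2} = -9
  [e^{x}]:  2 A = 4
  [e^{2 x}]:  \frac{A^{2}}{2} = 2
  [\sin{\left(2 t \right)}]:  12 B = 24
  [\cos{\left(2 x \right)}]:  - 8 C = -24
Solving: A = 2, B = 2, C = 3.
Check against the point condition:
  u(0, 0) = 5  ⟹  A + C = 5  ✓
Hence u(x, t) = 2 e^{x} + 2 \sin{\left(2 t \right)} + 3 \cos{\left(2 x \right)}.

Answer: u(x, t) = 2 e^{x} + 2 \sin{\left(2 t \right)} + 3 \cos{\left(2 x \right)}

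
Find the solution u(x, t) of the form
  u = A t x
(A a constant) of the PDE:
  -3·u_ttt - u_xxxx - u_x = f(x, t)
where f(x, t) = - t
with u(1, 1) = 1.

Substitute the ansatz u = A t x into the left-hand side.
Derivatives of the ansatz:
  u_ttt = 0
  u_xxxx = 0
  u_x = A t
Term by term:
  -3·u_ttt = 0
  -u_xxxx = 0
  -u_x = - A t
So the left-hand side equals
  - A t
This must equal f(x, t) = - t identically.
Matching coefficients of the independent functions:
  [t]:  - A = -1
Solving: A = 1.
Check against the point condition:
  u(1, 1) = 1  ⟹  A = 1  ✓
Hence u(x, t) = t x.

Answer: u(x, t) = t x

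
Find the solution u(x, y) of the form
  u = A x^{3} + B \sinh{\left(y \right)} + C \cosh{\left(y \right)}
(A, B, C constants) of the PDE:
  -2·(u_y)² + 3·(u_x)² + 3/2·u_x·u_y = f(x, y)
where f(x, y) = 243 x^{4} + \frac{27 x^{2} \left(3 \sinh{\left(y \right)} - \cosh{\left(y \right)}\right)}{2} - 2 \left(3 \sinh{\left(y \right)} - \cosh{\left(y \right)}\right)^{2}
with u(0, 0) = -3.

Answer: u(x, y) = - 3 x^{3} + \sinh{\left(y \right)} - 3 \cosh{\left(y \right)}

Derivation:
Substitute the ansatz u = A x^{3} + B \sinh{\left(y \right)} + C \cosh{\left(y \right)} into the left-hand side.
Derivatives of the ansatz:
  u_y = B \cosh{\left(y \right)} + C \sinh{\left(y \right)}
  u_x = 3 A x^{2}
Term by term:
  -2·(u_y)² = - 2 B^{2} \cosh^{2}{\left(y \right)} - 4 B C \sinh{\left(y \right)} \cosh{\left(y \right)} - 2 C^{2} \sinh^{2}{\left(y \right)}
  3·(u_x)² = 27 A^{2} x^{4}
  3/2·u_x·u_y = \frac{9 A B x^{2} \cosh{\left(y \right)}}{2} + \frac{9 A C x^{2} \sinh{\left(y \right)}}{2}
So the left-hand side equals
  27 A^{2} x^{4} + \frac{9 A B x^{2} \cosh{\left(y \right)}}{2} + \frac{9 A C x^{2} \sinh{\left(y \right)}}{2} - 2 B^{2} \cosh^{2}{\left(y \right)} - 4 B C \sinh{\left(y \right)} \cosh{\left(y \right)} - 2 C^{2} \sinh^{2}{\left(y \right)}
This must equal f(x, y) identically; expanded, f = 243 x^{4} + \frac{81 x^{2} \sinh{\left(y \right)}}{2} - \frac{27 x^{2} \cosh{\left(y \right)}}{2} - 18 \sinh^{2}{\left(y \right)} + 12 \sinh{\left(y \right)} \cosh{\left(y \right)} - 2 \cosh^{2}{\left(y \right)}.
Matching coefficients of the independent functions:
  [x^{4}]:  27 A^{2} = 243
  [x^{2} \sinh{\left(y \right)}]:  \frac{9 A C}{2} = \frac{81}{2}
  [x^{2} \cosh{\left(y \right)}]:  \frac{9 A B}{2} = - \frac{27}{2}
  [\sinh{\left(y \right)} \cosh{\left(y \right)}]:  - 4 B C = 12
  [\sinh^{2}{\left(y \right)}]:  - 2 C^{2} = -18
  [\cosh^{2}{\left(y \right)}]:  - 2 B^{2} = -2
These equations allow (A, B, C) = (-3, 1, -3) or (3, -1, 3).
Impose the point condition(s):
  u(0, 0) = -3  ⟹  C = -3
Only A = -3, B = 1, C = -3 satisfies everything.
Hence u(x, y) = - 3 x^{3} + \sinh{\left(y \right)} - 3 \cosh{\left(y \right)}.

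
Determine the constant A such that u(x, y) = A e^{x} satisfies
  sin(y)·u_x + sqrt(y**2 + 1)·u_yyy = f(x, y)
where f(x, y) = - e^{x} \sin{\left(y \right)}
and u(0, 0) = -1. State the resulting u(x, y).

Answer: u(x, y) = - e^{x}

Derivation:
Substitute the ansatz u = A e^{x} into the left-hand side.
Derivatives of the ansatz:
  u_x = A e^{x}
  u_yyy = 0
Term by term:
  sin(y)·u_x = A e^{x} \sin{\left(y \right)}
  sqrt(y**2 + 1)·u_yyy = 0
So the left-hand side equals
  A e^{x} \sin{\left(y \right)}
This must equal f(x, y) = - e^{x} \sin{\left(y \right)} identically.
Matching coefficients of the independent functions:
  [e^{x} \sin{\left(y \right)}]:  A = -1
Solving: A = -1.
Check against the point condition:
  u(0, 0) = -1  ⟹  A = -1  ✓
Hence u(x, y) = - e^{x}.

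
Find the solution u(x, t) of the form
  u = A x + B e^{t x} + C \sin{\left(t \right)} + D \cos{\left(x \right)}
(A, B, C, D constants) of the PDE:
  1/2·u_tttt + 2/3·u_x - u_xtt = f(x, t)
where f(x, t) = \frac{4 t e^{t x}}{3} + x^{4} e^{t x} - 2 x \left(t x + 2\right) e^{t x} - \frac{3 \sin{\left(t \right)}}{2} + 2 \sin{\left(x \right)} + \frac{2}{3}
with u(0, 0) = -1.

Substitute the ansatz u = A x + B e^{t x} + C \sin{\left(t \right)} + D \cos{\left(x \right)} into the left-hand side.
Derivatives of the ansatz:
  u_tttt = B x^{4} e^{t x} + C \sin{\left(t \right)}
  u_x = A + B t e^{t x} - D \sin{\left(x \right)}
  u_xtt = B t x^{2} e^{t x} + 2 B x e^{t x}
Term by term:
  1/2·u_tttt = \frac{B x^{4} e^{t x}}{2} + \frac{C \sin{\left(t \right)}}{2}
  2/3·u_x = \frac{2 A}{3} + \frac{2 B t e^{t x}}{3} - \frac{2 D \sin{\left(x \right)}}{3}
  -u_xtt = - B t x^{2} e^{t x} - 2 B x e^{t x}
So the left-hand side equals
  \frac{2 A}{3} - B t x^{2} e^{t x} + \frac{2 B t e^{t x}}{3} + \frac{B x^{4} e^{t x}}{2} - 2 B x e^{t x} + \frac{C \sin{\left(t \right)}}{2} - \frac{2 D \sin{\left(x \right)}}{3}
This must equal f(x, t) identically; expanded, f = - 2 t x^{2} e^{t x} + \frac{4 t e^{t x}}{3} + x^{4} e^{t x} - 4 x e^{t x} - \frac{3 \sin{\left(t \right)}}{2} + 2 \sin{\left(x \right)} + \frac{2}{3}.
Matching coefficients of the independent functions:
  [constant term]:  \frac{2 A}{3} = \frac{2}{3}
  [t e^{t x}]:  \frac{2 B}{3} = \frac{4}{3}
  [x e^{t x}]:  - 2 B = -4
  [x^{4} e^{t x}]:  \frac{B}{2} = 1
  [t x^{2} e^{t x}]:  - B = -2
  [\sin{\left(t \right)}]:  \frac{C}{2} = - \frac{3}{2}
  [\sin{\left(x \right)}]:  - \frac{2 D}{3} = 2
Solving: A = 1, B = 2, C = -3, D = -3.
Check against the point condition:
  u(0, 0) = -1  ⟹  B + D = -1  ✓
Hence u(x, t) = x + 2 e^{t x} - 3 \sin{\left(t \right)} - 3 \cos{\left(x \right)}.

Answer: u(x, t) = x + 2 e^{t x} - 3 \sin{\left(t \right)} - 3 \cos{\left(x \right)}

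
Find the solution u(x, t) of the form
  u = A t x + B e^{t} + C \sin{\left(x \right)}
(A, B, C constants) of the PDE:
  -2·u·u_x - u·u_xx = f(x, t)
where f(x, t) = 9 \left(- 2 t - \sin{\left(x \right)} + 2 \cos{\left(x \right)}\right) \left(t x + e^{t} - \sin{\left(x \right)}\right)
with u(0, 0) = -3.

Answer: u(x, t) = - 3 t x - 3 e^{t} + 3 \sin{\left(x \right)}

Derivation:
Substitute the ansatz u = A t x + B e^{t} + C \sin{\left(x \right)} into the left-hand side.
Derivatives of the ansatz:
  u_x = A t + C \cos{\left(x \right)}
  u_xx = - C \sin{\left(x \right)}
Term by term:
  -2·u·u_x = - 2 A^{2} t^{2} x - 2 A B t e^{t} - 2 A C t x \cos{\left(x \right)} - 2 A C t \sin{\left(x \right)} - 2 B C e^{t} \cos{\left(x \right)} - 2 C^{2} \sin{\left(x \right)} \cos{\left(x \right)}
  -u·u_xx = A C t x \sin{\left(x \right)} + B C e^{t} \sin{\left(x \right)} + C^{2} \sin^{2}{\left(x \right)}
So the left-hand side equals
  - 2 A^{2} t^{2} x - 2 A B t e^{t} + A C t x \sin{\left(x \right)} - 2 A C t x \cos{\left(x \right)} - 2 A C t \sin{\left(x \right)} + B C e^{t} \sin{\left(x \right)} - 2 B C e^{t} \cos{\left(x \right)} + C^{2} \sin^{2}{\left(x \right)} - 2 C^{2} \sin{\left(x \right)} \cos{\left(x \right)}
This must equal f(x, t) identically; expanded, f = - 18 t^{2} x - 9 t x \sin{\left(x \right)} + 18 t x \cos{\left(x \right)} - 18 t e^{t} + 18 t \sin{\left(x \right)} - 9 e^{t} \sin{\left(x \right)} + 18 e^{t} \cos{\left(x \right)} + 9 \sin^{2}{\left(x \right)} - 18 \sin{\left(x \right)} \cos{\left(x \right)}.
Matching coefficients of the independent functions:
  [t e^{t}]:  - 2 A B = -18
  [t \sin{\left(x \right)}, t x \cos{\left(x \right)}]:  - 2 A C = 18
  [t^{2} x]:  - 2 A^{2} = -18
  [e^{t} \sin{\left(x \right)}]:  B C = -9
  [e^{t} \cos{\left(x \right)}]:  - 2 B C = 18
  [\sin{\left(x \right)} \cos{\left(x \right)}]:  - 2 C^{2} = -18
  [t x \sin{\left(x \right)}]:  A C = -9
  [\sin^{2}{\left(x \right)}]:  C^{2} = 9
These equations allow (A, B, C) = (-3, -3, 3) or (3, 3, -3).
Impose the point condition(s):
  u(0, 0) = -3  ⟹  B = -3
Only A = -3, B = -3, C = 3 satisfies everything.
Hence u(x, t) = - 3 t x - 3 e^{t} + 3 \sin{\left(x \right)}.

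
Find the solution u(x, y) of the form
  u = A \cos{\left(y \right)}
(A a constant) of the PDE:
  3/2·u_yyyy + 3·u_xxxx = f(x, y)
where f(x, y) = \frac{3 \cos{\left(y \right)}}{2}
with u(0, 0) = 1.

Substitute the ansatz u = A \cos{\left(y \right)} into the left-hand side.
Derivatives of the ansatz:
  u_yyyy = A \cos{\left(y \right)}
  u_xxxx = 0
Term by term:
  3/2·u_yyyy = \frac{3 A \cos{\left(y \right)}}{2}
  3·u_xxxx = 0
So the left-hand side equals
  \frac{3 A \cos{\left(y \right)}}{2}
This must equal f(x, y) = \frac{3 \cos{\left(y \right)}}{2} identically.
Matching coefficients of the independent functions:
  [\cos{\left(y \right)}]:  \frac{3 A}{2} = \frac{3}{2}
Solving: A = 1.
Check against the point condition:
  u(0, 0) = 1  ⟹  A = 1  ✓
Hence u(x, y) = \cos{\left(y \right)}.

Answer: u(x, y) = \cos{\left(y \right)}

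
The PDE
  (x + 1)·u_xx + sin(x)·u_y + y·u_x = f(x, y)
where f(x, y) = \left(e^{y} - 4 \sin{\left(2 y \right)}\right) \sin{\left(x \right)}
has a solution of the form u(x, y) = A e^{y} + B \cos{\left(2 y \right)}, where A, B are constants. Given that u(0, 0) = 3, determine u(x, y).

Substitute the ansatz u = A e^{y} + B \cos{\left(2 y \right)} into the left-hand side.
Derivatives of the ansatz:
  u_xx = 0
  u_y = A e^{y} - 2 B \sin{\left(2 y \right)}
  u_x = 0
Term by term:
  (x + 1)·u_xx = 0
  sin(x)·u_y = A e^{y} \sin{\left(x \right)} - 2 B \sin{\left(x \right)} \sin{\left(2 y \right)}
  y·u_x = 0
So the left-hand side equals
  A e^{y} \sin{\left(x \right)} - 2 B \sin{\left(x \right)} \sin{\left(2 y \right)}
This must equal f(x, y) identically; expanded, f = e^{y} \sin{\left(x \right)} - 4 \sin{\left(x \right)} \sin{\left(2 y \right)}.
Matching coefficients of the independent functions:
  [e^{y} \sin{\left(x \right)}]:  A = 1
  [\sin{\left(x \right)} \sin{\left(2 y \right)}]:  - 2 B = -4
Solving: A = 1, B = 2.
Check against the point condition:
  u(0, 0) = 3  ⟹  A + B = 3  ✓
Hence u(x, y) = e^{y} + 2 \cos{\left(2 y \right)}.

Answer: u(x, y) = e^{y} + 2 \cos{\left(2 y \right)}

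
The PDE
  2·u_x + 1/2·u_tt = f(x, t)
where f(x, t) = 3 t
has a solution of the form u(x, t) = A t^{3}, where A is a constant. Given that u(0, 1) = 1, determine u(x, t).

Substitute the ansatz u = A t^{3} into the left-hand side.
Derivatives of the ansatz:
  u_x = 0
  u_tt = 6 A t
Term by term:
  2·u_x = 0
  1/2·u_tt = 3 A t
So the left-hand side equals
  3 A t
This must equal f(x, t) = 3 t identically.
Matching coefficients of the independent functions:
  [t]:  3 A = 3
Solving: A = 1.
Check against the point condition:
  u(0, 1) = 1  ⟹  A = 1  ✓
Hence u(x, t) = t^{3}.

Answer: u(x, t) = t^{3}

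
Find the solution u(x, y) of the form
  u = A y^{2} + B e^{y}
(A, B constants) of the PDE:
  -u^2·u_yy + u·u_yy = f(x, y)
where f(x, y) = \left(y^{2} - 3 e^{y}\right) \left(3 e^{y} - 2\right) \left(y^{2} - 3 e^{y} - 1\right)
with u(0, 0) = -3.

Substitute the ansatz u = A y^{2} + B e^{y} into the left-hand side.
Derivatives of the ansatz:
  u_yy = 2 A + B e^{y}
Term by term:
  -u^2·u_yy = - 2 A^{3} y^{4} - A^{2} B y^{4} e^{y} - 4 A^{2} B y^{2} e^{y} - 2 A B^{2} y^{2} e^{2 y} - 2 A B^{2} e^{2 y} - B^{3} e^{3 y}
  u·u_yy = 2 A^{2} y^{2} + A B y^{2} e^{y} + 2 A B e^{y} + B^{2} e^{2 y}
So the left-hand side equals
  - 2 A^{3} y^{4} - A^{2} B y^{4} e^{y} - 4 A^{2} B y^{2} e^{y} + 2 A^{2} y^{2} - 2 A B^{2} y^{2} e^{2 y} - 2 A B^{2} e^{2 y} + A B y^{2} e^{y} + 2 A B e^{y} - B^{3} e^{3 y} + B^{2} e^{2 y}
This must equal f(x, y) identically; expanded, f = 3 y^{4} e^{y} - 2 y^{4} - 18 y^{2} e^{2 y} + 9 y^{2} e^{y} + 2 y^{2} + 27 e^{3 y} - 9 e^{2 y} - 6 e^{y}.
Matching coefficients of the independent functions:
  [y^{2}]:  2 A^{2} = 2
  [y^{4}]:  - 2 A^{3} = -2
  [y^{2} e^{y}]:  - 4 A^{2} B + A B = 9
  [y^{2} e^{2 y}]:  - 2 A B^{2} = -18
  [y^{4} e^{y}]:  - A^{2} B = 3
  [e^{y}]:  2 A B = -6
  [e^{2 y}]:  - 2 A B^{2} + B^{2} = -9
  [e^{3 y}]:  - B^{3} = 27
Solving: A = 1, B = -3.
Check against the point condition:
  u(0, 0) = -3  ⟹  B = -3  ✓
Hence u(x, y) = y^{2} - 3 e^{y}.

Answer: u(x, y) = y^{2} - 3 e^{y}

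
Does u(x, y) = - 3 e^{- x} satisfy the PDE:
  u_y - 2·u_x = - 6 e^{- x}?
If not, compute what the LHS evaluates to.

Evaluate each term of the left-hand side for u = - 3 e^{- x}.
Derivatives:
  u_y = 0
  u_x = 3 e^{- x}
Terms:
  u_y = 0
  -2·u_x = - 6 e^{- x}
Sum: LHS = - 6 e^{- x}
This is exactly the given right-hand side, so u is a solution.

Answer: Yes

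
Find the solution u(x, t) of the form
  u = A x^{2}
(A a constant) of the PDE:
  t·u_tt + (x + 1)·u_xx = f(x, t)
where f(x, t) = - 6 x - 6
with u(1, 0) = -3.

Substitute the ansatz u = A x^{2} into the left-hand side.
Derivatives of the ansatz:
  u_tt = 0
  u_xx = 2 A
Term by term:
  t·u_tt = 0
  (x + 1)·u_xx = 2 A x + 2 A
So the left-hand side equals
  2 A x + 2 A
This must equal f(x, t) = - 6 x - 6 identically.
Matching coefficients of the independent functions:
  [constant term, x]:  2 A = -6
Solving: A = -3.
Check against the point condition:
  u(1, 0) = -3  ⟹  A = -3  ✓
Hence u(x, t) = - 3 x^{2}.

Answer: u(x, t) = - 3 x^{2}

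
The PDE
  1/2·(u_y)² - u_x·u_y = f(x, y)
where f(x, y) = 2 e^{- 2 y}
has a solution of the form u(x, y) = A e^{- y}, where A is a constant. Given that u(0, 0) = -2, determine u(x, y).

Substitute the ansatz u = A e^{- y} into the left-hand side.
Derivatives of the ansatz:
  u_y = - A e^{- y}
  u_x = 0
Term by term:
  1/2·(u_y)² = \frac{A^{2} e^{- 2 y}}{2}
  -u_x·u_y = 0
So the left-hand side equals
  \frac{A^{2} e^{- 2 y}}{2}
This must equal f(x, y) = 2 e^{- 2 y} identically.
Matching coefficients of the independent functions:
  [e^{- 2 y}]:  \frac{A^{2}}{2} = 2
These equations allow (A) = (-2) or (2).
Impose the point condition(s):
  u(0, 0) = -2  ⟹  A = -2
Only A = -2 satisfies everything.
Hence u(x, y) = - 2 e^{- y}.

Answer: u(x, y) = - 2 e^{- y}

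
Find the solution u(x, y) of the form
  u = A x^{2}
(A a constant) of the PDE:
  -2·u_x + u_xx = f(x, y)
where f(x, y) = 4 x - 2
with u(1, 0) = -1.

Substitute the ansatz u = A x^{2} into the left-hand side.
Derivatives of the ansatz:
  u_x = 2 A x
  u_xx = 2 A
Term by term:
  -2·u_x = - 4 A x
  u_xx = 2 A
So the left-hand side equals
  - 4 A x + 2 A
This must equal f(x, y) = 4 x - 2 identically.
Matching coefficients of the independent functions:
  [constant term]:  2 A = -2
  [x]:  - 4 A = 4
Solving: A = -1.
Check against the point condition:
  u(1, 0) = -1  ⟹  A = -1  ✓
Hence u(x, y) = - x^{2}.

Answer: u(x, y) = - x^{2}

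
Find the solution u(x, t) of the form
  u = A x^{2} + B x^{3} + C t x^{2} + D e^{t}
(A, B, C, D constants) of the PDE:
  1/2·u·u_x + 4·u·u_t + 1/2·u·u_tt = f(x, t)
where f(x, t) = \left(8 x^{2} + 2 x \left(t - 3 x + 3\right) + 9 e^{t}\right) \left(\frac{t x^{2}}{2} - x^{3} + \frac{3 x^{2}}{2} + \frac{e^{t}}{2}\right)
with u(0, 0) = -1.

Substitute the ansatz u = A x^{2} + B x^{3} + C t x^{2} + D e^{t} into the left-hand side.
Derivatives of the ansatz:
  u_x = 2 A x + 3 B x^{2} + 2 C t x
  u_t = C x^{2} + D e^{t}
  u_tt = D e^{t}
Term by term:
  1/2·u·u_x = A^{2} x^{3} + \frac{5 A B x^{4}}{2} + 2 A C t x^{3} + A D x e^{t} + \frac{3 B^{2} x^{5}}{2} + \frac{5 B C t x^{4}}{2} + \frac{3 B D x^{2} e^{t}}{2} + C^{2} t^{2} x^{3} + C D t x e^{t}
  4·u·u_t = 4 A C x^{4} + 4 A D x^{2} e^{t} + 4 B C x^{5} + 4 B D x^{3} e^{t} + 4 C^{2} t x^{4} + 4 C D t x^{2} e^{t} + 4 C D x^{2} e^{t} + 4 D^{2} e^{2 t}
  1/2·u·u_tt = \frac{A D x^{2} e^{t}}{2} + \frac{B D x^{3} e^{t}}{2} + \frac{C D t x^{2} e^{t}}{2} + \frac{D^{2} e^{2 t}}{2}
So the left-hand side equals
  A^{2} x^{3} + \frac{5 A B x^{4}}{2} + 2 A C t x^{3} + 4 A C x^{4} + \frac{9 A D x^{2} e^{t}}{2} + A D x e^{t} + \frac{3 B^{2} x^{5}}{2} + \frac{5 B C t x^{4}}{2} + 4 B C x^{5} + \frac{9 B D x^{3} e^{t}}{2} + \frac{3 B D x^{2} e^{t}}{2} + C^{2} t^{2} x^{3} + 4 C^{2} t x^{4} + \frac{9 C D t x^{2} e^{t}}{2} + C D t x e^{t} + 4 C D x^{2} e^{t} + \frac{9 D^{2} e^{2 t}}{2}
This must equal f(x, t) identically; expanded, f = t^{2} x^{3} - t x^{4} + 6 t x^{3} + \frac{9 t x^{2} e^{t}}{2} + t x e^{t} - 2 x^{5} - 3 x^{4} - 9 x^{3} e^{t} + 9 x^{3} + \frac{29 x^{2} e^{t}}{2} + 3 x e^{t} + \frac{9 e^{2 t}}{2}.
Matching coefficients of the independent functions:
  [x^{3}]:  A^{2} = 9
  [x^{4}]:  \frac{5 A B}{2} + 4 A C = -3
  [x^{5}]:  \frac{3 B^{2}}{2} + 4 B C = -2
  [t x^{3}]:  2 A C = 6
  [t x^{4}]:  \frac{5 B C}{2} + 4 C^{2} = -1
  [t^{2} x^{3}]:  C^{2} = 1
  [x e^{t}]:  A D = 3
  [x^{2} e^{t}]:  \frac{9 A D}{2} + \frac{3 B D}{2} + 4 C D = \frac{29}{2}
  [x^{3} e^{t}]:  \frac{9 B D}{2} = -9
  [t x e^{t}]:  C D = 1
  [t x^{2} e^{t}]:  \frac{9 C D}{2} = \frac{9}{2}
  [e^{2 t}]:  \frac{9 D^{2}}{2} = \frac{9}{2}
These equations allow (A, B, C, D) = (-3, 2, -1, -1) or (3, -2, 1, 1).
Impose the point condition(s):
  u(0, 0) = -1  ⟹  D = -1
Only A = -3, B = 2, C = -1, D = -1 satisfies everything.
Hence u(x, t) = - t x^{2} + 2 x^{3} - 3 x^{2} - e^{t}.

Answer: u(x, t) = - t x^{2} + 2 x^{3} - 3 x^{2} - e^{t}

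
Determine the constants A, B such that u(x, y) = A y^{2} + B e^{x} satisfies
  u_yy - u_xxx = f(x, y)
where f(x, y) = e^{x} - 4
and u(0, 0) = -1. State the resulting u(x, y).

Substitute the ansatz u = A y^{2} + B e^{x} into the left-hand side.
Derivatives of the ansatz:
  u_yy = 2 A
  u_xxx = B e^{x}
Term by term:
  u_yy = 2 A
  -u_xxx = - B e^{x}
So the left-hand side equals
  2 A - B e^{x}
This must equal f(x, y) = e^{x} - 4 identically.
Matching coefficients of the independent functions:
  [constant term]:  2 A = -4
  [e^{x}]:  - B = 1
Solving: A = -2, B = -1.
Check against the point condition:
  u(0, 0) = -1  ⟹  B = -1  ✓
Hence u(x, y) = - 2 y^{2} - e^{x}.

Answer: u(x, y) = - 2 y^{2} - e^{x}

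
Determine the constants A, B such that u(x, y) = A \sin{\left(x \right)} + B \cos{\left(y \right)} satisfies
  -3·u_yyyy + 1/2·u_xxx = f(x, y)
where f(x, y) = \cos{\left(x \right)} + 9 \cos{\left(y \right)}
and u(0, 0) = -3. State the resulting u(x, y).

Substitute the ansatz u = A \sin{\left(x \right)} + B \cos{\left(y \right)} into the left-hand side.
Derivatives of the ansatz:
  u_yyyy = B \cos{\left(y \right)}
  u_xxx = - A \cos{\left(x \right)}
Term by term:
  -3·u_yyyy = - 3 B \cos{\left(y \right)}
  1/2·u_xxx = - \frac{A \cos{\left(x \right)}}{2}
So the left-hand side equals
  - \frac{A \cos{\left(x \right)}}{2} - 3 B \cos{\left(y \right)}
This must equal f(x, y) = \cos{\left(x \right)} + 9 \cos{\left(y \right)} identically.
Matching coefficients of the independent functions:
  [\cos{\left(x \right)}]:  - \frac{A}{2} = 1
  [\cos{\left(y \right)}]:  - 3 B = 9
Solving: A = -2, B = -3.
Check against the point condition:
  u(0, 0) = -3  ⟹  B = -3  ✓
Hence u(x, y) = - 2 \sin{\left(x \right)} - 3 \cos{\left(y \right)}.

Answer: u(x, y) = - 2 \sin{\left(x \right)} - 3 \cos{\left(y \right)}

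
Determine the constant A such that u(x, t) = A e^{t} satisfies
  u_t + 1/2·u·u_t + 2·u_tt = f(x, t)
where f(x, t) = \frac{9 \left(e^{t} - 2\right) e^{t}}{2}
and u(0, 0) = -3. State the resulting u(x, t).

Answer: u(x, t) = - 3 e^{t}

Derivation:
Substitute the ansatz u = A e^{t} into the left-hand side.
Derivatives of the ansatz:
  u_t = A e^{t}
  u_tt = A e^{t}
Term by term:
  u_t = A e^{t}
  1/2·u·u_t = \frac{A^{2} e^{2 t}}{2}
  2·u_tt = 2 A e^{t}
So the left-hand side equals
  \frac{A^{2} e^{2 t}}{2} + 3 A e^{t}
This must equal f(x, t) = \frac{9 \left(e^{t} - 2\right) e^{t}}{2} identically.
Matching coefficients of the independent functions:
  [e^{t}]:  3 A = -9
  [e^{2 t}]:  \frac{A^{2}}{2} = \frac{9}{2}
Solving: A = -3.
Check against the point condition:
  u(0, 0) = -3  ⟹  A = -3  ✓
Hence u(x, t) = - 3 e^{t}.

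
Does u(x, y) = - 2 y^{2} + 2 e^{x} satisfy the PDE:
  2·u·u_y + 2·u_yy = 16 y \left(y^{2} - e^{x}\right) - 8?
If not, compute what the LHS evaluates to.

Evaluate each term of the left-hand side for u = - 2 y^{2} + 2 e^{x}.
Derivatives:
  u_y = - 4 y
  u_yy = -4
Terms:
  2·u·u_y = 16 y \left(y^{2} - e^{x}\right)
  2·u_yy = -8
Sum: LHS = 16 y \left(y^{2} - e^{x}\right) - 8
This is exactly the given right-hand side, so u is a solution.

Answer: Yes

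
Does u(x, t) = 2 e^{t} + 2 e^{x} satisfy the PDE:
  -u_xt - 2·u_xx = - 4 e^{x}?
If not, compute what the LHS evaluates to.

Evaluate each term of the left-hand side for u = 2 e^{t} + 2 e^{x}.
Derivatives:
  u_xt = 0
  u_xx = 2 e^{x}
Terms:
  -u_xt = 0
  -2·u_xx = - 4 e^{x}
Sum: LHS = - 4 e^{x}
This is exactly the given right-hand side, so u is a solution.

Answer: Yes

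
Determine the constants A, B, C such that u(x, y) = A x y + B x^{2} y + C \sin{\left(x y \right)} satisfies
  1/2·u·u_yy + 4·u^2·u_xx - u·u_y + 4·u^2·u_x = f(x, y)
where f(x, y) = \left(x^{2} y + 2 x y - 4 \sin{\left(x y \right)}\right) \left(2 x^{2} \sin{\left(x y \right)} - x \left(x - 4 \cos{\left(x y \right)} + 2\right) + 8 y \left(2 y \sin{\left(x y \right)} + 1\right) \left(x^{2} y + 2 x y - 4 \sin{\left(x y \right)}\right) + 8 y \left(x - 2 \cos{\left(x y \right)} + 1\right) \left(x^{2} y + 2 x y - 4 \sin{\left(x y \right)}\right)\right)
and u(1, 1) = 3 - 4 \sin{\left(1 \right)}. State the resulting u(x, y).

Substitute the ansatz u = A x y + B x^{2} y + C \sin{\left(x y \right)} into the left-hand side.
Derivatives of the ansatz:
  u_yy = - C x^{2} \sin{\left(x y \right)}
  u_xx = 2 B y - C y^{2} \sin{\left(x y \right)}
  u_y = A x + B x^{2} + C x \cos{\left(x y \right)}
  u_x = A y + 2 B x y + C y \cos{\left(x y \right)}
Term by term:
  1/2·u·u_yy = - \frac{A C x^{3} y \sin{\left(x y \right)}}{2} - \frac{B C x^{4} y \sin{\left(x y \right)}}{2} - \frac{C^{2} x^{2} \sin^{2}{\left(x y \right)}}{2}
  4·u^2·u_xx = 8 A^{2} B x^{2} y^{3} - 4 A^{2} C x^{2} y^{4} \sin{\left(x y \right)} + 16 A B^{2} x^{3} y^{3} - 8 A B C x^{3} y^{4} \sin{\left(x y \right)} + 16 A B C x y^{2} \sin{\left(x y \right)} - 8 A C^{2} x y^{3} \sin^{2}{\left(x y \right)} + 8 B^{3} x^{4} y^{3} - 4 B^{2} C x^{4} y^{4} \sin{\left(x y \right)} + 16 B^{2} C x^{2} y^{2} \sin{\left(x y \right)} - 8 B C^{2} x^{2} y^{3} \sin^{2}{\left(x y \right)} + 8 B C^{2} y \sin^{2}{\left(x y \right)} - 4 C^{3} y^{2} \sin^{3}{\left(x y \right)}
  -u·u_y = - A^{2} x^{2} y - 2 A B x^{3} y - A C x^{2} y \cos{\left(x y \right)} - A C x \sin{\left(x y \right)} - B^{2} x^{4} y - B C x^{3} y \cos{\left(x y \right)} - B C x^{2} \sin{\left(x y \right)} - C^{2} x \sin{\left(x y \right)} \cos{\left(x y \right)}
  4·u^2·u_x = 4 A^{3} x^{2} y^{3} + 16 A^{2} B x^{3} y^{3} + 4 A^{2} C x^{2} y^{3} \cos{\left(x y \right)} + 8 A^{2} C x y^{2} \sin{\left(x y \right)} + 20 A B^{2} x^{4} y^{3} + 8 A B C x^{3} y^{3} \cos{\left(x y \right)} + 24 A B C x^{2} y^{2} \sin{\left(x y \right)} + 8 A C^{2} x y^{2} \sin{\left(x y \right)} \cos{\left(x y \right)} + 4 A C^{2} y \sin^{2}{\left(x y \right)} + 8 B^{3} x^{5} y^{3} + 4 B^{2} C x^{4} y^{3} \cos{\left(x y \right)} + 16 B^{2} C x^{3} y^{2} \sin{\left(x y \right)} + 8 B C^{2} x^{2} y^{2} \sin{\left(x y \right)} \cos{\left(x y \right)} + 8 B C^{2} x y \sin^{2}{\left(x y \right)} + 4 C^{3} y \sin^{2}{\left(x y \right)} \cos{\left(x y \right)}
Sum these and collect like terms in the independent variables.
This must equal f(x, y) identically; expanded, f = 8 x^{5} y^{3} + 16 x^{4} y^{4} \sin{\left(x y \right)} - 16 x^{4} y^{3} \cos{\left(x y \right)} + 48 x^{4} y^{3} + 2 x^{4} y \sin{\left(x y \right)} - x^{4} y + 64 x^{3} y^{4} \sin{\left(x y \right)} - 64 x^{3} y^{3} \cos{\left(x y \right)} + 96 x^{3} y^{3} - 64 x^{3} y^{2} \sin{\left(x y \right)} + 4 x^{3} y \sin{\left(x y \right)} + 4 x^{3} y \cos{\left(x y \right)} - 4 x^{3} y + 64 x^{2} y^{4} \sin{\left(x y \right)} - 128 x^{2} y^{3} \sin^{2}{\left(x y \right)} - 64 x^{2} y^{3} \cos{\left(x y \right)} + 64 x^{2} y^{3} + 128 x^{2} y^{2} \sin{\left(x y \right)} \cos{\left(x y \right)} - 256 x^{2} y^{2} \sin{\left(x y \right)} + 8 x^{2} y \cos{\left(x y \right)} - 4 x^{2} y - 8 x^{2} \sin^{2}{\left(x y \right)} + 4 x^{2} \sin{\left(x y \right)} - 256 x y^{3} \sin^{2}{\left(x y \right)} + 256 x y^{2} \sin{\left(x y \right)} \cos{\left(x y \right)} - 256 x y^{2} \sin{\left(x y \right)} + 128 x y \sin^{2}{\left(x y \right)} - 16 x \sin{\left(x y \right)} \cos{\left(x y \right)} + 8 x \sin{\left(x y \right)} + 256 y^{2} \sin^{3}{\left(x y \right)} - 256 y \sin^{2}{\left(x y \right)} \cos{\left(x y \right)} + 256 y \sin^{2}{\left(x y \right)}.
Matching coefficients of the independent functions:
(each divided by its leading coefficient; functions giving the same equation are listed together)
  [x \sin{\left(x y \right)}, x^{2} y \cos{\left(x y \right)}, x^{3} y \sin{\left(x y \right)}]:  A C + 8 = 0
  [x^{2} y]:  A^{2} - 4 = 0
  [x^{2} y^{3}]:  A^{3} + 2 A^{2} B - 16 = 0
  [x^{2} \sin{\left(x y \right)}, x^{3} y \cos{\left(x y \right)}, x^{4} y \sin{\left(x y \right)}]:  B C + 4 = 0
  [x^{2} \sin^{2}{\left(x y \right)}, x \sin{\left(x y \right)} \cos{\left(x y \right)}]:  C^{2} - 16 = 0
  [x^{3} y]:  A B - 2 = 0
  [x^{3} y^{3}]:  A^{2} B + A B^{2} - 6 = 0
  [x^{4} y]:  B^{2} - 1 = 0
  [x^{4} y^{3}]:  A B^{2} + \frac{2 B^{3}}{5} - \frac{12}{5} = 0
  [x^{5} y^{3}]:  B^{3} - 1 = 0
  [y \sin^{2}{\left(x y \right)}]:  A C^{2} + 2 B C^{2} - 64 = 0
  [y^{2} \sin^{3}{\left(x y \right)}, y \sin^{2}{\left(x y \right)} \cos{\left(x y \right)}]:  C^{3} + 64 = 0
  [x y \sin^{2}{\left(x y \right)}, x^{2} y^{3} \sin^{2}{\left(x y \right)}, x^{2} y^{2} \sin{\left(x y \right)} \cos{\left(x y \right)}]:  B C^{2} - 16 = 0
  [x y^{2} \sin{\left(x y \right)}]:  A^{2} C + 2 A B C + 32 = 0
  [x y^{3} \sin^{2}{\left(x y \right)}, x y^{2} \sin{\left(x y \right)} \cos{\left(x y \right)}]:  A C^{2} - 32 = 0
  [x^{2} y^{2} \sin{\left(x y \right)}]:  A B C + \frac{2 B^{2} C}{3} + \frac{32}{3} = 0
  [x^{2} y^{3} \cos{\left(x y \right)}, x^{2} y^{4} \sin{\left(x y \right)}]:  A^{2} C + 16 = 0
  [x^{3} y^{2} \sin{\left(x y \right)}, x^{4} y^{3} \cos{\left(x y \right)}, x^{4} y^{4} \sin{\left(x y \right)}]:  B^{2} C + 4 = 0
  [x^{3} y^{3} \cos{\left(x y \right)}, x^{3} y^{4} \sin{\left(x y \right)}]:  A B C + 8 = 0
Solving: A = 2, B = 1, C = -4.
Check against the point condition:
  u(1, 1) = 3 - 4 \sin{\left(1 \right)}  ⟹  A + B + C \sin{\left(1 \right)} = 3 - 4 \sin{\left(1 \right)}  ✓
Hence u(x, y) = x^{2} y + 2 x y - 4 \sin{\left(x y \right)}.

Answer: u(x, y) = x^{2} y + 2 x y - 4 \sin{\left(x y \right)}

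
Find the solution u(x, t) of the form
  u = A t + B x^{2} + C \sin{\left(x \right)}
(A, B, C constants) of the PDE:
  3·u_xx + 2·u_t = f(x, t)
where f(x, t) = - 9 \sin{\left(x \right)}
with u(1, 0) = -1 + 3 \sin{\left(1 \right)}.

Substitute the ansatz u = A t + B x^{2} + C \sin{\left(x \right)} into the left-hand side.
Derivatives of the ansatz:
  u_xx = 2 B - C \sin{\left(x \right)}
  u_t = A
Term by term:
  3·u_xx = 6 B - 3 C \sin{\left(x \right)}
  2·u_t = 2 A
So the left-hand side equals
  2 A + 6 B - 3 C \sin{\left(x \right)}
This must equal f(x, t) = - 9 \sin{\left(x \right)} identically.
Matching coefficients of the independent functions:
  [constant term]:  2 A + 6 B = 0
  [\sin{\left(x \right)}]:  - 3 C = -9
These equations do not fix every constant; impose the point condition(s):
  u(1, 0) = -1 + 3 \sin{\left(1 \right)}  ⟹  B + C \sin{\left(1 \right)} = -1 + 3 \sin{\left(1 \right)}
Solving the combined system: A = 3, B = -1, C = 3.
Hence u(x, t) = 3 t - x^{2} + 3 \sin{\left(x \right)}.

Answer: u(x, t) = 3 t - x^{2} + 3 \sin{\left(x \right)}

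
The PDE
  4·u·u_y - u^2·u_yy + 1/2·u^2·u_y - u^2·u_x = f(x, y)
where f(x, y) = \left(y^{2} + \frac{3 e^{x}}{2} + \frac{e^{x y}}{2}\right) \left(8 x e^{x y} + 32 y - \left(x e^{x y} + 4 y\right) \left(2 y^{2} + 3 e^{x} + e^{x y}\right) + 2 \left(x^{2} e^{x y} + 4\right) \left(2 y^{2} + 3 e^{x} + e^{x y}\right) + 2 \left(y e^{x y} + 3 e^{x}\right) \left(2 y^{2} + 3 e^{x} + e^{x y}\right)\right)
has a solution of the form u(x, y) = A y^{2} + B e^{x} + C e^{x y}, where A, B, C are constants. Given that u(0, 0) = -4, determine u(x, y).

Substitute the ansatz u = A y^{2} + B e^{x} + C e^{x y} into the left-hand side.
Derivatives of the ansatz:
  u_y = 2 A y + C x e^{x y}
  u_yy = 2 A + C x^{2} e^{x y}
  u_x = B e^{x} + C y e^{x y}
Term by term:
  4·u·u_y = 8 A^{2} y^{3} + 8 A B y e^{x} + 4 A C x y^{2} e^{x y} + 8 A C y e^{x y} + 4 B C x e^{x} e^{x y} + 4 C^{2} x e^{2 x y}
  -u^2·u_yy = - 2 A^{3} y^{4} - 4 A^{2} B y^{2} e^{x} - A^{2} C x^{2} y^{4} e^{x y} - 4 A^{2} C y^{2} e^{x y} - 2 A B^{2} e^{2 x} - 2 A B C x^{2} y^{2} e^{x} e^{x y} - 4 A B C e^{x} e^{x y} - 2 A C^{2} x^{2} y^{2} e^{2 x y} - 2 A C^{2} e^{2 x y} - B^{2} C x^{2} e^{2 x} e^{x y} - 2 B C^{2} x^{2} e^{x} e^{2 x y} - C^{3} x^{2} e^{3 x y}
  1/2·u^2·u_y = A^{3} y^{5} + 2 A^{2} B y^{3} e^{x} + \frac{A^{2} C x y^{4} e^{x y}}{2} + 2 A^{2} C y^{3} e^{x y} + A B^{2} y e^{2 x} + A B C x y^{2} e^{x} e^{x y} + 2 A B C y e^{x} e^{x y} + A C^{2} x y^{2} e^{2 x y} + A C^{2} y e^{2 x y} + \frac{B^{2} C x e^{2 x} e^{x y}}{2} + B C^{2} x e^{x} e^{2 x y} + \frac{C^{3} x e^{3 x y}}{2}
  -u^2·u_x = - A^{2} B y^{4} e^{x} - A^{2} C y^{5} e^{x y} - 2 A B^{2} y^{2} e^{2 x} - 2 A B C y^{3} e^{x} e^{x y} - 2 A B C y^{2} e^{x} e^{x y} - 2 A C^{2} y^{3} e^{2 x y} - B^{3} e^{3 x} - B^{2} C y e^{2 x} e^{x y} - 2 B^{2} C e^{2 x} e^{x y} - 2 B C^{2} y e^{x} e^{2 x y} - B C^{2} e^{x} e^{2 x y} - C^{3} y e^{3 x y}
Sum these and collect like terms in the independent variables.
This must equal f(x, y) identically; expanded, f = 4 x^{2} y^{4} e^{x y} + 12 x^{2} y^{2} e^{x} e^{x y} + 4 x^{2} y^{2} e^{2 x y} + 9 x^{2} e^{2 x} e^{x y} + 6 x^{2} e^{x} e^{2 x y} + x^{2} e^{3 x y} - 2 x y^{4} e^{x y} - 6 x y^{2} e^{x} e^{x y} - 2 x y^{2} e^{2 x y} + 8 x y^{2} e^{x y} - \frac{9 x e^{2 x} e^{x y}}{2} - 3 x e^{x} e^{2 x y} + 12 x e^{x} e^{x y} - \frac{x e^{3 x y}}{2} + 4 x e^{2 x y} + 4 y^{5} e^{x y} - 8 y^{5} + 12 y^{4} e^{x} + 16 y^{4} + 12 y^{3} e^{x} e^{x y} - 24 y^{3} e^{x} + 4 y^{3} e^{2 x y} - 8 y^{3} e^{x y} + 32 y^{3} + 36 y^{2} e^{2 x} + 12 y^{2} e^{x} e^{x y} + 48 y^{2} e^{x} + 16 y^{2} e^{x y} + 9 y e^{2 x} e^{x y} - 18 y e^{2 x} + 6 y e^{x} e^{2 x y} - 12 y e^{x} e^{x y} + 48 y e^{x} + y e^{3 x y} - 2 y e^{2 x y} + 16 y e^{x y} + 27 e^{3 x} + 18 e^{2 x} e^{x y} + 36 e^{2 x} + 3 e^{x} e^{2 x y} + 24 e^{x} e^{x y} + 4 e^{2 x y}.
Matching coefficients of the independent functions:
(each divided by its leading coefficient; functions giving the same equation are listed together)
  [y^{3}]:  A^{2} - 4 = 0
  [y^{4}, y^{5}]:  A^{3} + 8 = 0
  [x e^{2 x y}]:  C^{2} - 1 = 0
  [x e^{3 x y}, x^{2} e^{3 x y}, y e^{3 x y}]:  C^{3} + 1 = 0
  [y e^{x}]:  A B - 6 = 0
  [y e^{2 x}, y^{2} e^{2 x}, e^{2 x}]:  A B^{2} + 18 = 0
  [y e^{x y}, x y^{2} e^{x y}]:  A C - 2 = 0
  [y e^{2 x y}, y^{3} e^{2 x y}, x y^{2} e^{2 x y}, …]:  A C^{2} + 2 = 0
  [y^{2} e^{x}, y^{3} e^{x}, y^{4} e^{x}]:  A^{2} B + 12 = 0
  [y^{2} e^{x y}, y^{3} e^{x y}, y^{5} e^{x y}, …]:  A^{2} C + 4 = 0
  [e^{x} e^{x y}, y e^{x} e^{x y}, y^{2} e^{x} e^{x y}, …]:  A B C + 6 = 0
  [e^{x} e^{2 x y}, x e^{x} e^{2 x y}, x^{2} e^{x} e^{2 x y}, …]:  B C^{2} + 3 = 0
  [e^{2 x} e^{x y}, x e^{2 x} e^{x y}, x^{2} e^{2 x} e^{x y}, …]:  B^{2} C + 9 = 0
  [x e^{x} e^{x y}]:  B C - 3 = 0
  [e^{3 x}]:  B^{3} + 27 = 0
Solving: A = -2, B = -3, C = -1.
Check against the point condition:
  u(0, 0) = -4  ⟹  B + C = -4  ✓
Hence u(x, y) = - 2 y^{2} - 3 e^{x} - e^{x y}.

Answer: u(x, y) = - 2 y^{2} - 3 e^{x} - e^{x y}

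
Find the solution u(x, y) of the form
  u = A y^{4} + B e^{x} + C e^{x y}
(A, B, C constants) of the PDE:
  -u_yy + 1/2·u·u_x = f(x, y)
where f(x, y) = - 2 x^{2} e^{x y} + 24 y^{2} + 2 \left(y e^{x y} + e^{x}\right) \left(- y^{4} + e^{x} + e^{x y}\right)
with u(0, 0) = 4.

Substitute the ansatz u = A y^{4} + B e^{x} + C e^{x y} into the left-hand side.
Derivatives of the ansatz:
  u_yy = 12 A y^{2} + C x^{2} e^{x y}
  u_x = B e^{x} + C y e^{x y}
Term by term:
  -u_yy = - 12 A y^{2} - C x^{2} e^{x y}
  1/2·u·u_x = \frac{A B y^{4} e^{x}}{2} + \frac{A C y^{5} e^{x y}}{2} + \frac{B^{2} e^{2 x}}{2} + \frac{B C y e^{x} e^{x y}}{2} + \frac{B C e^{x} e^{x y}}{2} + \frac{C^{2} y e^{2 x y}}{2}
So the left-hand side equals
  \frac{A B y^{4} e^{x}}{2} + \frac{A C y^{5} e^{x y}}{2} - 12 A y^{2} + \frac{B^{2} e^{2 x}}{2} + \frac{B C y e^{x} e^{x y}}{2} + \frac{B C e^{x} e^{x y}}{2} + \frac{C^{2} y e^{2 x y}}{2} - C x^{2} e^{x y}
This must equal f(x, y) identically; expanded, f = - 2 x^{2} e^{x y} - 2 y^{5} e^{x y} - 2 y^{4} e^{x} + 24 y^{2} + 2 y e^{x} e^{x y} + 2 y e^{2 x y} + 2 e^{2 x} + 2 e^{x} e^{x y}.
Matching coefficients of the independent functions:
  [y^{2}]:  - 12 A = 24
  [x^{2} e^{x y}]:  - C = -2
  [y e^{2 x y}]:  \frac{C^{2}}{2} = 2
  [y^{4} e^{x}]:  \frac{A B}{2} = -2
  [y^{5} e^{x y}]:  \frac{A C}{2} = -2
  [e^{x} e^{x y}, y e^{x} e^{x y}]:  \frac{B C}{2} = 2
  [e^{2 x}]:  \frac{B^{2}}{2} = 2
Solving: A = -2, B = 2, C = 2.
Check against the point condition:
  u(0, 0) = 4  ⟹  B + C = 4  ✓
Hence u(x, y) = - 2 y^{4} + 2 e^{x} + 2 e^{x y}.

Answer: u(x, y) = - 2 y^{4} + 2 e^{x} + 2 e^{x y}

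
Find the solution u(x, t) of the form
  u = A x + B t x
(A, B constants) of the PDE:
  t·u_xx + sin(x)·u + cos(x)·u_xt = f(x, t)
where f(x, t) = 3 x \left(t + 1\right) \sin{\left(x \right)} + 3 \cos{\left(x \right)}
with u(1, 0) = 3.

Substitute the ansatz u = A x + B t x into the left-hand side.
Derivatives of the ansatz:
  u_xx = 0
  u_xt = B
Term by term:
  t·u_xx = 0
  sin(x)·u = A x \sin{\left(x \right)} + B t x \sin{\left(x \right)}
  cos(x)·u_xt = B \cos{\left(x \right)}
So the left-hand side equals
  A x \sin{\left(x \right)} + B t x \sin{\left(x \right)} + B \cos{\left(x \right)}
This must equal f(x, t) identically; expanded, f = 3 t x \sin{\left(x \right)} + 3 x \sin{\left(x \right)} + 3 \cos{\left(x \right)}.
Matching coefficients of the independent functions:
  [x \sin{\left(x \right)}]:  A = 3
  [t x \sin{\left(x \right)}, \cos{\left(x \right)}]:  B = 3
Solving: A = 3, B = 3.
Check against the point condition:
  u(1, 0) = 3  ⟹  A = 3  ✓
Hence u(x, t) = 3 t x + 3 x.

Answer: u(x, t) = 3 t x + 3 x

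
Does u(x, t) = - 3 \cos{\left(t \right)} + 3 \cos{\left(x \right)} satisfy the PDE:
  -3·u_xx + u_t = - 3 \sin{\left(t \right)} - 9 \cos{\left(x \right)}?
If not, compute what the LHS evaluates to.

Evaluate each term of the left-hand side for u = - 3 \cos{\left(t \right)} + 3 \cos{\left(x \right)}.
Derivatives:
  u_xx = - 3 \cos{\left(x \right)}
  u_t = 3 \sin{\left(t \right)}
Terms:
  -3·u_xx = 9 \cos{\left(x \right)}
  u_t = 3 \sin{\left(t \right)}
Sum: LHS = 3 \sin{\left(t \right)} + 9 \cos{\left(x \right)}
Given right-hand side: - 3 \sin{\left(t \right)} - 9 \cos{\left(x \right)}. Difference LHS − RHS = 6 \sin{\left(t \right)} + 18 \cos{\left(x \right)} ≠ 0, so u is not a solution.

Answer: No, the LHS evaluates to 3 \sin{\left(t \right)} + 9 \cos{\left(x \right)}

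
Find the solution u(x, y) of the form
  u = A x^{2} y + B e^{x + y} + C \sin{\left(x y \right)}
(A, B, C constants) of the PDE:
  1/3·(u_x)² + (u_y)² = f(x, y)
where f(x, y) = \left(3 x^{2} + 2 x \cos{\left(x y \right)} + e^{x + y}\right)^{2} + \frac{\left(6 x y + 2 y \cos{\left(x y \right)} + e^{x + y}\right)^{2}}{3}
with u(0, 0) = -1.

Answer: u(x, y) = - 3 x^{2} y - e^{x + y} - 2 \sin{\left(x y \right)}

Derivation:
Substitute the ansatz u = A x^{2} y + B e^{x + y} + C \sin{\left(x y \right)} into the left-hand side.
Derivatives of the ansatz:
  u_x = 2 A x y + B e^{x} e^{y} + C y \cos{\left(x y \right)}
  u_y = A x^{2} + B e^{x} e^{y} + C x \cos{\left(x y \right)}
Term by term:
  1/3·(u_x)² = \frac{4 A^{2} x^{2} y^{2}}{3} + \frac{4 A B x y e^{x} e^{y}}{3} + \frac{4 A C x y^{2} \cos{\left(x y \right)}}{3} + \frac{B^{2} e^{2 x} e^{2 y}}{3} + \frac{2 B C y e^{x} e^{y} \cos{\left(x y \right)}}{3} + \frac{C^{2} y^{2} \cos^{2}{\left(x y \right)}}{3}
  (u_y)² = A^{2} x^{4} + 2 A B x^{2} e^{x} e^{y} + 2 A C x^{3} \cos{\left(x y \right)} + B^{2} e^{2 x} e^{2 y} + 2 B C x e^{x} e^{y} \cos{\left(x y \right)} + C^{2} x^{2} \cos^{2}{\left(x y \right)}
So the left-hand side equals
  A^{2} x^{4} + \frac{4 A^{2} x^{2} y^{2}}{3} + 2 A B x^{2} e^{x} e^{y} + \frac{4 A B x y e^{x} e^{y}}{3} + 2 A C x^{3} \cos{\left(x y \right)} + \frac{4 A C x y^{2} \cos{\left(x y \right)}}{3} + \frac{4 B^{2} e^{2 x} e^{2 y}}{3} + 2 B C x e^{x} e^{y} \cos{\left(x y \right)} + \frac{2 B C y e^{x} e^{y} \cos{\left(x y \right)}}{3} + C^{2} x^{2} \cos^{2}{\left(x y \right)} + \frac{C^{2} y^{2} \cos^{2}{\left(x y \right)}}{3}
This must equal f(x, y) identically; expanded, f = 9 x^{4} + 12 x^{3} \cos{\left(x y \right)} + 12 x^{2} y^{2} + 6 x^{2} e^{x} e^{y} + 4 x^{2} \cos^{2}{\left(x y \right)} + 8 x y^{2} \cos{\left(x y \right)} + 4 x y e^{x} e^{y} + 4 x e^{x} e^{y} \cos{\left(x y \right)} + \frac{4 y^{2} \cos^{2}{\left(x y \right)}}{3} + \frac{4 y e^{x} e^{y} \cos{\left(x y \right)}}{3} + \frac{4 e^{2 x} e^{2 y}}{3}.
Matching coefficients of the independent functions:
  [x^{4}]:  A^{2} = 9
  [x^{2} y^{2}]:  \frac{4 A^{2}}{3} = 12
  [x^{2} \cos^{2}{\left(x y \right)}]:  C^{2} = 4
  [x^{3} \cos{\left(x y \right)}]:  2 A C = 12
  [y^{2} \cos^{2}{\left(x y \right)}]:  \frac{C^{2}}{3} = \frac{4}{3}
  [e^{2 x} e^{2 y}]:  \frac{4 B^{2}}{3} = \frac{4}{3}
  [x y^{2} \cos{\left(x y \right)}]:  \frac{4 A C}{3} = 8
  [x^{2} e^{x} e^{y}]:  2 A B = 6
  [x y e^{x} e^{y}]:  \frac{4 A B}{3} = 4
  [x e^{x} e^{y} \cos{\left(x y \right)}]:  2 B C = 4
  [y e^{x} e^{y} \cos{\left(x y \right)}]:  \frac{2 B C}{3} = \frac{4}{3}
These equations allow (A, B, C) = (-3, -1, -2) or (3, 1, 2).
Impose the point condition(s):
  u(0, 0) = -1  ⟹  B = -1
Only A = -3, B = -1, C = -2 satisfies everything.
Hence u(x, y) = - 3 x^{2} y - e^{x + y} - 2 \sin{\left(x y \right)}.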